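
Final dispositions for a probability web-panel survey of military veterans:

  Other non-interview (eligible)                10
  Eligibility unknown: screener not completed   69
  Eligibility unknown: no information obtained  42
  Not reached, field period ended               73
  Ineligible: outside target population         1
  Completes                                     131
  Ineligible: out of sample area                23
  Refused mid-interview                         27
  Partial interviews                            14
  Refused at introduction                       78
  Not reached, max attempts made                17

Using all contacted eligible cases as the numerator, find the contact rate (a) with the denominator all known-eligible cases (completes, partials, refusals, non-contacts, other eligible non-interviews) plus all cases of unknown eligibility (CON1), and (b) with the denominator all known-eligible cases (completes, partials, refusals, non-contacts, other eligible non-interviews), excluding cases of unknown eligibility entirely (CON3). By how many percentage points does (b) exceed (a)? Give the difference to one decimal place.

Refused = 78 + 27 = 105
Never reached = 73 + 17 = 90
Eligibility not determined = 69 + 42 = 111
Not eligible = 1 + 23 = 24
Num: 131 + 14 + 105 + 10 = 260
Denom: 131 + 14 + 105 + 90 + 10 + 111 = 461
CON1 = 260 / 461 = 0.5640
Denom: 131 + 14 + 105 + 90 + 10 = 350
CON3 = 260 / 350 = 0.7429
Difference = 74.29 − 56.40 = 17.89 percentage points

17.9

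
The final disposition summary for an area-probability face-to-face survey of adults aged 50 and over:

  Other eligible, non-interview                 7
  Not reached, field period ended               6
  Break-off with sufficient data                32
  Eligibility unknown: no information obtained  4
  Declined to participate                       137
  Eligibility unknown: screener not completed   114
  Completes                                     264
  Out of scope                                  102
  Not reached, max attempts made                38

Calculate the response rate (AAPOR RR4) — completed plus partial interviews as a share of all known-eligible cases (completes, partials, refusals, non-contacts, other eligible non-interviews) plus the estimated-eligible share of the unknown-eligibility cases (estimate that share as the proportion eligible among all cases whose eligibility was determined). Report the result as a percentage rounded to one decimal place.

50.9%

No answer / not reached = 6 + 38 = 44
Eligibility not determined = 114 + 4 = 118
Num = 264 + 32 = 296
Eligible (known) = 264 + 32 + 137 + 44 + 7 = 484
e = 484 / (484 + 102) = 484 / 586 = 0.8259
Eligible share of unknowns = 0.8259 × 118 = 97.46
Base = 484 + 97.46 = 581.46
RR4 = 296 / 581.46 = 0.5091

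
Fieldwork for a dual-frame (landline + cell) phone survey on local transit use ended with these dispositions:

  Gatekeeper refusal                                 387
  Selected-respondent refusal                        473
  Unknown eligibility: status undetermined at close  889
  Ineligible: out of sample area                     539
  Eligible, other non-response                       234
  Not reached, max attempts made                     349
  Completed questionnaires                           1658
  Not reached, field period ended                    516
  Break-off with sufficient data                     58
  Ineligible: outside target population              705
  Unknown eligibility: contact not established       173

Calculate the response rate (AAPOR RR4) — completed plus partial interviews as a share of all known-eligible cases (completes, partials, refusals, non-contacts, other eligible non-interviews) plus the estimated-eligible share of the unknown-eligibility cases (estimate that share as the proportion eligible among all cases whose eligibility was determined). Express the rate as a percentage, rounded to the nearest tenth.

Declined to participate = 387 + 473 = 860
Never reached = 516 + 349 = 865
Eligibility not determined = 173 + 889 = 1062
Not eligible = 705 + 539 = 1244
Top: 1658 + 58 = 1716
Known eligible: 1658 + 58 + 860 + 865 + 234 = 3675
e = 3675 / (3675 + 1244) = 3675 / 4919 = 0.7471
e × U: 0.7471 × 1062 = 793.42
Denominator: 3675 + 793.42 = 4468.42
RR4 = 1716 / 4468.42 = 0.3840

38.4%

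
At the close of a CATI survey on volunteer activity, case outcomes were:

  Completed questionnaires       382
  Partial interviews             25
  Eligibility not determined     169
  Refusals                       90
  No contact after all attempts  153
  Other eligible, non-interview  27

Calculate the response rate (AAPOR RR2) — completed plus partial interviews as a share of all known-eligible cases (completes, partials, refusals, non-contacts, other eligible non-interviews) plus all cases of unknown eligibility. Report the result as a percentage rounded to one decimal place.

Top = 382 + 25 = 407
Denominator = 382 + 25 + 90 + 153 + 27 + 169 = 846
RR2 = 407 / 846 = 0.4811

48.1%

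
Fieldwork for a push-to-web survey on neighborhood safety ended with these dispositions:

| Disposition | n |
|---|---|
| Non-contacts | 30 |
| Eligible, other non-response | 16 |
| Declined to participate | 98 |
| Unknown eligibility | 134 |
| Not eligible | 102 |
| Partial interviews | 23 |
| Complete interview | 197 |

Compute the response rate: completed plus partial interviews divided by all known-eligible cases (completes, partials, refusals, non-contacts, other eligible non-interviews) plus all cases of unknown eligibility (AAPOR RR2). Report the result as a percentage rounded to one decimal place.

44.2%

Num = 197 + 23 = 220
Denom = 197 + 23 + 98 + 30 + 16 + 134 = 498
RR2 = 220 / 498 = 0.4418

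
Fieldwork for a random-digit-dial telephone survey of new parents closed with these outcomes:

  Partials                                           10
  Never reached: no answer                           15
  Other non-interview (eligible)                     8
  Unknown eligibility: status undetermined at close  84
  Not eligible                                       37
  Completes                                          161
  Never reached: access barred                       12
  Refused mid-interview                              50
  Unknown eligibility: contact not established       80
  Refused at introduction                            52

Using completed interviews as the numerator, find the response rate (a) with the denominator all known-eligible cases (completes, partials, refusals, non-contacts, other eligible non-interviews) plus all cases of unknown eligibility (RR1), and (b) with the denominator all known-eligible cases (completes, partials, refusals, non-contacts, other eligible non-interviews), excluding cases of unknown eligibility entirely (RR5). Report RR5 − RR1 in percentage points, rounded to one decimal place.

18.2

Refusals = 52 + 50 = 102
No contact after all attempts = 15 + 12 = 27
Undetermined eligibility = 80 + 84 = 164
Num = 161
Base = 161 + 10 + 102 + 27 + 8 + 164 = 472
RR1 = 161 / 472 = 0.3411
Base = 161 + 10 + 102 + 27 + 8 = 308
RR5 = 161 / 308 = 0.5227
Difference = 52.27 − 34.11 = 18.16 percentage points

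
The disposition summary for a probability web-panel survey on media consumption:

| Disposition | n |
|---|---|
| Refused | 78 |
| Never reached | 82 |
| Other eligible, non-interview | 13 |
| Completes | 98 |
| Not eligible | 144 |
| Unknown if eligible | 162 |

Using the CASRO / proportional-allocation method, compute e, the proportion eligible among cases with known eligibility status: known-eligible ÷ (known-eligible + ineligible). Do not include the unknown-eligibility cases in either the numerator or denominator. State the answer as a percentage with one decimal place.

65.3%

Determined eligible → 98 + 78 + 82 + 13 = 271
e = 271 / (271 + 144) = 271 / 415 = 0.6530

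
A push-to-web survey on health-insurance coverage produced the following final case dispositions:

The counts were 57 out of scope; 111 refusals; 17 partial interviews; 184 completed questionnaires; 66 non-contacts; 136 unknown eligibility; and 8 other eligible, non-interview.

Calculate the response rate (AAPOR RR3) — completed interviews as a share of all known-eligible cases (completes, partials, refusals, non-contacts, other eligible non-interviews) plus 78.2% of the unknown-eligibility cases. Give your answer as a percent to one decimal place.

Num: 184
Known eligible: 184 + 17 + 111 + 66 + 8 = 386
e × U: 0.7820 × 136 = 106.35
Denom: 386 + 106.35 = 492.35
RR3 = 184 / 492.35 = 0.3737

37.4%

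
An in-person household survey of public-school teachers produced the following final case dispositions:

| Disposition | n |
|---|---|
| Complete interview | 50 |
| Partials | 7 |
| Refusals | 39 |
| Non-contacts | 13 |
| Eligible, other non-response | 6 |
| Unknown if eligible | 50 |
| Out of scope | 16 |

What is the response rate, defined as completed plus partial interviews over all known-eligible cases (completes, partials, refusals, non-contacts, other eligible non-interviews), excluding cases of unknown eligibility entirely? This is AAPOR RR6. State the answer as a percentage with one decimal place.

49.6%

Num = 50 + 7 = 57
Denom = 50 + 7 + 39 + 13 + 6 = 115
RR6 = 57 / 115 = 0.4957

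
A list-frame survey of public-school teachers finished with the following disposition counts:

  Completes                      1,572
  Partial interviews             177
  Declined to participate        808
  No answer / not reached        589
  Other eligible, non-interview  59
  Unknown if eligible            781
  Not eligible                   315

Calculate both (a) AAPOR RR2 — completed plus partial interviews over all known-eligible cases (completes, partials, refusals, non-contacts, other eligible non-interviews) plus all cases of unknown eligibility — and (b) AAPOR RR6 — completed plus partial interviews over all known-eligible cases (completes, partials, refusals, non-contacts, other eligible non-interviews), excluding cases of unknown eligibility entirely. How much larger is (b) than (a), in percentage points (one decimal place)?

Numerator → 1572 + 177 = 1749
Denominator → 1572 + 177 + 808 + 589 + 59 + 781 = 3986
RR2 = 1749 / 3986 = 0.4388
Denominator → 1572 + 177 + 808 + 589 + 59 = 3205
RR6 = 1749 / 3205 = 0.5457
Difference = 54.57 − 43.88 = 10.69 percentage points

10.7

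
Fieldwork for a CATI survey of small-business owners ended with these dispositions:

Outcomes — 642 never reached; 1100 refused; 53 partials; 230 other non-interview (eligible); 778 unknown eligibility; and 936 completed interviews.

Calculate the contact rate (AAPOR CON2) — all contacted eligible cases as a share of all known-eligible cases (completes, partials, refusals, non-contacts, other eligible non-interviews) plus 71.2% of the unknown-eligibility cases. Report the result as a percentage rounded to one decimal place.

66.0%

Numerator → 936 + 53 + 1100 + 230 = 2319
Known eligible → 936 + 53 + 1100 + 642 + 230 = 2961
Eligible share of unknowns → 0.7120 × 778 = 553.94
Denom → 2961 + 553.94 = 3514.94
CON2 = 2319 / 3514.94 = 0.6598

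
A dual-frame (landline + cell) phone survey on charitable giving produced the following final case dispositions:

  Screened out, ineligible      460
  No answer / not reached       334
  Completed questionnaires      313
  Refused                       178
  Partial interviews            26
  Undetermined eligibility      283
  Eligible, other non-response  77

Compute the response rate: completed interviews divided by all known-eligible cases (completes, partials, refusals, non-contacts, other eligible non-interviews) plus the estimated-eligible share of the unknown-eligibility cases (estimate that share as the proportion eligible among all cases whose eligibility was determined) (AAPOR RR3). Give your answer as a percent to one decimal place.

Top: 313
Known eligible: 313 + 26 + 178 + 334 + 77 = 928
e = 928 / (928 + 460) = 928 / 1388 = 0.6686
Eligible share of unknowns: 0.6686 × 283 = 189.21
Denom: 928 + 189.21 = 1117.21
RR3 = 313 / 1117.21 = 0.2802

28.0%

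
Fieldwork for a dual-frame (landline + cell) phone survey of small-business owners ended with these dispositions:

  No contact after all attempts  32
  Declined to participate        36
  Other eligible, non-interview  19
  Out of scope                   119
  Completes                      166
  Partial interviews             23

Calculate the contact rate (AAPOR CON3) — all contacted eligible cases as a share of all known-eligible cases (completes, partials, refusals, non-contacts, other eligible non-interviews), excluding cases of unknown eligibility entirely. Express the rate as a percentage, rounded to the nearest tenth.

88.4%

Top: 166 + 23 + 36 + 19 = 244
Base: 166 + 23 + 36 + 32 + 19 = 276
CON3 = 244 / 276 = 0.8841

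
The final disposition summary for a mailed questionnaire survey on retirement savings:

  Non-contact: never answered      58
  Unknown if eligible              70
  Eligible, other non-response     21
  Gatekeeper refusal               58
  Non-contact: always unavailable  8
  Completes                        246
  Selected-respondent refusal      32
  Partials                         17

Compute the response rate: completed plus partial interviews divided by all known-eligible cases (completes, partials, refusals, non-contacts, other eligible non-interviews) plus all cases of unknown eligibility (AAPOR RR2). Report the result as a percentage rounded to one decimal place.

Refusal or break-off = 58 + 32 = 90
No contact after all attempts = 58 + 8 = 66
Numerator = 246 + 17 = 263
Denominator = 246 + 17 + 90 + 66 + 21 + 70 = 510
RR2 = 263 / 510 = 0.5157

51.6%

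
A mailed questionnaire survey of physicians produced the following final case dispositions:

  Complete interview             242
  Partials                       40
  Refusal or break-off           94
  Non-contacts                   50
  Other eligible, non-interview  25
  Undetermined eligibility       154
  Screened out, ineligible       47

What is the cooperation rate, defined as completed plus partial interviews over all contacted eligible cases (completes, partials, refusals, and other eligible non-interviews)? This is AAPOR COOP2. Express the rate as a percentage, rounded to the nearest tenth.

70.3%

Top → 242 + 40 = 282
Base → 242 + 40 + 94 + 25 = 401
COOP2 = 282 / 401 = 0.7032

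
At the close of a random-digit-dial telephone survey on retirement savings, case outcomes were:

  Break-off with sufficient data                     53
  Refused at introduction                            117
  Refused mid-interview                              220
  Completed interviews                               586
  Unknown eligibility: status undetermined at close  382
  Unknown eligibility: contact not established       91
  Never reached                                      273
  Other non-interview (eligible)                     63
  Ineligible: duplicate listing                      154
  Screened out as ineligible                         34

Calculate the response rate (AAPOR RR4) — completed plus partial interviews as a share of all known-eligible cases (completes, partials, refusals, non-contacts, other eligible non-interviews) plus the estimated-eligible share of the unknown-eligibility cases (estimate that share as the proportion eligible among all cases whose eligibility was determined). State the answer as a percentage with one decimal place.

Refused = 117 + 220 = 337
Eligibility not determined = 91 + 382 = 473
Not eligible = 34 + 154 = 188
Top: 586 + 53 = 639
Determined eligible: 586 + 53 + 337 + 273 + 63 = 1312
e = 1312 / (1312 + 188) = 1312 / 1500 = 0.8747
Estimated eligible among unknowns: 0.8747 × 473 = 413.73
Base: 1312 + 413.73 = 1725.73
RR4 = 639 / 1725.73 = 0.3703

37.0%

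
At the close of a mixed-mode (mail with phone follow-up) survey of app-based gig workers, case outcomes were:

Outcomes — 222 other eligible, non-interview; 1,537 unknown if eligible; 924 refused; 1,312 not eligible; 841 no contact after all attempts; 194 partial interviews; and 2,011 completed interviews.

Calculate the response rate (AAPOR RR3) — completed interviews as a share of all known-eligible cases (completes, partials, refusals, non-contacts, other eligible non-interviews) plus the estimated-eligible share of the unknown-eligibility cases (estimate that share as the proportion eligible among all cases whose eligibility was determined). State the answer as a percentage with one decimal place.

37.5%

Num → 2011
Eligible (known) → 2011 + 194 + 924 + 841 + 222 = 4192
e = 4192 / (4192 + 1312) = 4192 / 5504 = 0.7616
Eligible share of unknowns → 0.7616 × 1537 = 1170.58
Denominator → 4192 + 1170.58 = 5362.58
RR3 = 2011 / 5362.58 = 0.3750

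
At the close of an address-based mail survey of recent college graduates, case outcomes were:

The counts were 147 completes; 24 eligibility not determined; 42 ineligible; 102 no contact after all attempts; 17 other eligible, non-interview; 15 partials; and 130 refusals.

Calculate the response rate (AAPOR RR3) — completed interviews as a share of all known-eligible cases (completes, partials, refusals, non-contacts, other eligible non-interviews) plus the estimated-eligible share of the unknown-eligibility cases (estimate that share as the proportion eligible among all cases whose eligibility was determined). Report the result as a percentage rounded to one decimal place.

Top: 147
Determined eligible: 147 + 15 + 130 + 102 + 17 = 411
e = 411 / (411 + 42) = 411 / 453 = 0.9073
Eligible share of unknowns: 0.9073 × 24 = 21.78
Denominator: 411 + 21.78 = 432.78
RR3 = 147 / 432.78 = 0.3397

34.0%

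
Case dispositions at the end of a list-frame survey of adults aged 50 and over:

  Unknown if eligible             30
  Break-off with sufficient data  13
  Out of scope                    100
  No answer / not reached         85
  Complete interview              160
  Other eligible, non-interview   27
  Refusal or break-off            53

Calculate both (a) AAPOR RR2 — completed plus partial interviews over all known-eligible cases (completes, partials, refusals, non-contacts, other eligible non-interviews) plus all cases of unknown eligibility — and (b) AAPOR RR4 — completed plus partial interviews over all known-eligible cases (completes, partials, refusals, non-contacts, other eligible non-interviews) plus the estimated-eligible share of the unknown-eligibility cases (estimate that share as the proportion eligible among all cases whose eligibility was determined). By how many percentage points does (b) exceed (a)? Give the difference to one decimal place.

0.9

Numerator: 160 + 13 = 173
Base: 160 + 13 + 53 + 85 + 27 + 30 = 368
RR2 = 173 / 368 = 0.4701
Known eligible: 160 + 13 + 53 + 85 + 27 = 338
e = 338 / (338 + 100) = 338 / 438 = 0.7717
e × U: 0.7717 × 30 = 23.15
Base: 338 + 23.15 = 361.15
RR4 = 173 / 361.15 = 0.4790
Difference = 47.90 − 47.01 = 0.89 percentage points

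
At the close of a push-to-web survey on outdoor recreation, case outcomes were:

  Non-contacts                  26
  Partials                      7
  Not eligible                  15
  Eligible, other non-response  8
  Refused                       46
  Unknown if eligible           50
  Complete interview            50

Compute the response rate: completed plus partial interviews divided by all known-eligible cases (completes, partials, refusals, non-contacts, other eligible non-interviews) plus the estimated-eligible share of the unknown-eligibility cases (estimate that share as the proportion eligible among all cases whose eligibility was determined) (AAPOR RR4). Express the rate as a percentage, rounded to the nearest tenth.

31.3%

Num = 50 + 7 = 57
Determined eligible = 50 + 7 + 46 + 26 + 8 = 137
e = 137 / (137 + 15) = 137 / 152 = 0.9013
Estimated eligible among unknowns = 0.9013 × 50 = 45.06
Denom = 137 + 45.06 = 182.06
RR4 = 57 / 182.06 = 0.3131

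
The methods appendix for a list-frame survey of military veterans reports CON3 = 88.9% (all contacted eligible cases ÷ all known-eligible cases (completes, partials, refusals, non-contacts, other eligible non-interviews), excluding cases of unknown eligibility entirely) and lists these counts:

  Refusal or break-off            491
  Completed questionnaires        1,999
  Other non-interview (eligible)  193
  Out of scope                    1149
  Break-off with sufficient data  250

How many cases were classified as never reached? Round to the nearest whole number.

Num: 1999 + 250 + 491 + 193 = 2933
CON3 = 2933 / D = 0.889
D = 2933 / 0.889 = 3299.2
Rest of base = 2933
never reached = 3299.2 − 2933 ≈ 366

366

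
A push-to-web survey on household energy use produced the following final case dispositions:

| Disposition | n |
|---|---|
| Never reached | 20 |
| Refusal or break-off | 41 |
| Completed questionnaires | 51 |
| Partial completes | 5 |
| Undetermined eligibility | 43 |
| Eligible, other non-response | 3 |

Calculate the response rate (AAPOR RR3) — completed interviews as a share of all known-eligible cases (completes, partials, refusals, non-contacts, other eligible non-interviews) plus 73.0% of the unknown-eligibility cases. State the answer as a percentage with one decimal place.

Top = 51
Eligible (known) = 51 + 5 + 41 + 20 + 3 = 120
Estimated eligible among unknowns = 0.7300 × 43 = 31.39
Denominator = 120 + 31.39 = 151.39
RR3 = 51 / 151.39 = 0.3369

33.7%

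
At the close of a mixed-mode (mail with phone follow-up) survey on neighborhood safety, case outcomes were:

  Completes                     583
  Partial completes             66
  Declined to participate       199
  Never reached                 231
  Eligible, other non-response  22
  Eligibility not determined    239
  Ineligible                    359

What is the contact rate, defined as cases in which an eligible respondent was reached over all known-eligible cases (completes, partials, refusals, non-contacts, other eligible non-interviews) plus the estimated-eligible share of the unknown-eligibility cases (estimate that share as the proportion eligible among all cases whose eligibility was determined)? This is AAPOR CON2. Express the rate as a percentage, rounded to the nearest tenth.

Num = 583 + 66 + 199 + 22 = 870
Eligible (known) = 583 + 66 + 199 + 231 + 22 = 1101
e = 1101 / (1101 + 359) = 1101 / 1460 = 0.7541
e × U = 0.7541 × 239 = 180.23
Base = 1101 + 180.23 = 1281.23
CON2 = 870 / 1281.23 = 0.6790

67.9%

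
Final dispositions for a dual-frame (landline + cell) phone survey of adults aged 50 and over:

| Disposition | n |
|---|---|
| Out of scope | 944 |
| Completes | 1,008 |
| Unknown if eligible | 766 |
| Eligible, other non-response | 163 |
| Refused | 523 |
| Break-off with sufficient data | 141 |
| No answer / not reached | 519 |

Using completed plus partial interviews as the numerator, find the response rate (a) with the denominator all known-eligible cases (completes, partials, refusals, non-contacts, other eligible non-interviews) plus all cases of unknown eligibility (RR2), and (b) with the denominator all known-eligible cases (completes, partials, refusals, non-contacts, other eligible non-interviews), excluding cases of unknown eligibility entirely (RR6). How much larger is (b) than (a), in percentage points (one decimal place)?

12.0

Numerator: 1008 + 141 = 1149
Denominator: 1008 + 141 + 523 + 519 + 163 + 766 = 3120
RR2 = 1149 / 3120 = 0.3683
Denominator: 1008 + 141 + 523 + 519 + 163 = 2354
RR6 = 1149 / 2354 = 0.4881
Difference = 48.81 − 36.83 = 11.98 percentage points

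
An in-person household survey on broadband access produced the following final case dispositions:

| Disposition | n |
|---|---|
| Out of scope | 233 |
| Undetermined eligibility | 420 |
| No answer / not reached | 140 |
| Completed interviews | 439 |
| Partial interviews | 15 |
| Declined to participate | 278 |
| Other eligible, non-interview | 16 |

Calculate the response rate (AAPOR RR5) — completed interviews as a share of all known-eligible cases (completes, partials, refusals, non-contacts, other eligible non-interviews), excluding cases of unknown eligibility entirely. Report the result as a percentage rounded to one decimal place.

Top = 439
Base = 439 + 15 + 278 + 140 + 16 = 888
RR5 = 439 / 888 = 0.4944

49.4%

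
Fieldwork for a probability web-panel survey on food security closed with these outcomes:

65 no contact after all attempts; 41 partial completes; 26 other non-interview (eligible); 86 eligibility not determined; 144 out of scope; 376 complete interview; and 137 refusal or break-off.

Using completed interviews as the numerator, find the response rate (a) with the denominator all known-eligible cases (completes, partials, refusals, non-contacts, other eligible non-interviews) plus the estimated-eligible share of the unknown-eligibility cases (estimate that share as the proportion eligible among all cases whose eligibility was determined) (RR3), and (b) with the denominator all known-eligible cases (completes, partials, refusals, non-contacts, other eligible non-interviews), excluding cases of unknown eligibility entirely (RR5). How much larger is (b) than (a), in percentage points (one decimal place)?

5.7

Num: 376
Determined eligible: 376 + 41 + 137 + 65 + 26 = 645
e = 645 / (645 + 144) = 645 / 789 = 0.8175
Estimated eligible among unknowns: 0.8175 × 86 = 70.31
Denom: 645 + 70.31 = 715.31
RR3 = 376 / 715.31 = 0.5256
Denom: 376 + 41 + 137 + 65 + 26 = 645
RR5 = 376 / 645 = 0.5829
Difference = 58.29 − 52.56 = 5.73 percentage points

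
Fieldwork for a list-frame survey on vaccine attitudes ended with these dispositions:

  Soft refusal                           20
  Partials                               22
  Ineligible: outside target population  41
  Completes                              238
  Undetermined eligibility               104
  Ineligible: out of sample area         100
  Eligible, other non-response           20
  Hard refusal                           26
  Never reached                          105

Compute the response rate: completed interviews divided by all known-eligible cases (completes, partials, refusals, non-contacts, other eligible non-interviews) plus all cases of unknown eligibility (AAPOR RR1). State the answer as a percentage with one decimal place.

44.5%

Declined to participate = 26 + 20 = 46
Ineligible = 41 + 100 = 141
Numerator: 238
Base: 238 + 22 + 46 + 105 + 20 + 104 = 535
RR1 = 238 / 535 = 0.4449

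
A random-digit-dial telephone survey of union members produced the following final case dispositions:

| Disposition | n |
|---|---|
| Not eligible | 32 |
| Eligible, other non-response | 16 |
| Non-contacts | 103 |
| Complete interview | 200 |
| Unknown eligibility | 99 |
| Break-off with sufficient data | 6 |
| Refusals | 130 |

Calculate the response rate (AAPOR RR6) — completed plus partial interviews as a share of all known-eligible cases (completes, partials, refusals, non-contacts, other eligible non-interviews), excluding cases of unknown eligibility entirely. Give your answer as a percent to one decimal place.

Top = 200 + 6 = 206
Base = 200 + 6 + 130 + 103 + 16 = 455
RR6 = 206 / 455 = 0.4527

45.3%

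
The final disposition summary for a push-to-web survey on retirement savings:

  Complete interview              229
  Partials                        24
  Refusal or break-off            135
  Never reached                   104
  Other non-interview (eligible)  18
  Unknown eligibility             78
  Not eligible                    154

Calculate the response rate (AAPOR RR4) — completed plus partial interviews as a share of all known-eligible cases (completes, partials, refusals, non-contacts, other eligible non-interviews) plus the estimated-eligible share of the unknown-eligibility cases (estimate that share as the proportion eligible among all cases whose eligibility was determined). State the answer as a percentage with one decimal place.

Top: 229 + 24 = 253
Determined eligible: 229 + 24 + 135 + 104 + 18 = 510
e = 510 / (510 + 154) = 510 / 664 = 0.7681
Estimated eligible among unknowns: 0.7681 × 78 = 59.91
Denominator: 510 + 59.91 = 569.91
RR4 = 253 / 569.91 = 0.4439

44.4%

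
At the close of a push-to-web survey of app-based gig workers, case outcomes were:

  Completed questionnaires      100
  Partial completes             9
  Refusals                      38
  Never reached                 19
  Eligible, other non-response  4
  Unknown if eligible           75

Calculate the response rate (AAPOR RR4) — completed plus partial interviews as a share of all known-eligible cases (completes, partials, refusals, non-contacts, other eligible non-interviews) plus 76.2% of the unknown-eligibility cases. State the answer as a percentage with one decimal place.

48.0%

Top = 100 + 9 = 109
Determined eligible = 100 + 9 + 38 + 19 + 4 = 170
Eligible share of unknowns = 0.7620 × 75 = 57.15
Base = 170 + 57.15 = 227.15
RR4 = 109 / 227.15 = 0.4799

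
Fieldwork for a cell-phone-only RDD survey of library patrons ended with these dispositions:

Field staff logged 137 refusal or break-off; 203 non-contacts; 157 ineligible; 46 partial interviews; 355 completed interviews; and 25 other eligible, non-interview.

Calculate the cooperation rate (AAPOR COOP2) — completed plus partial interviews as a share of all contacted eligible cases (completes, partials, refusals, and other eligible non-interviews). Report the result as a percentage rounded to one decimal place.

71.2%

Top = 355 + 46 = 401
Denominator = 355 + 46 + 137 + 25 = 563
COOP2 = 401 / 563 = 0.7123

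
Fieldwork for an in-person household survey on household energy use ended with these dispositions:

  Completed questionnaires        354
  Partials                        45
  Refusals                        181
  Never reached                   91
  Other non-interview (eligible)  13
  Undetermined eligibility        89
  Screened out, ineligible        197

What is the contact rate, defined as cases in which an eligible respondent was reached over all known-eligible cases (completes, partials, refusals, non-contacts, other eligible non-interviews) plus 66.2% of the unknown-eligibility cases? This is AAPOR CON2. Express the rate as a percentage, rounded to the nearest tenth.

79.8%

Top = 354 + 45 + 181 + 13 = 593
Eligible (known) = 354 + 45 + 181 + 91 + 13 = 684
e × U = 0.6620 × 89 = 58.92
Base = 684 + 58.92 = 742.92
CON2 = 593 / 742.92 = 0.7982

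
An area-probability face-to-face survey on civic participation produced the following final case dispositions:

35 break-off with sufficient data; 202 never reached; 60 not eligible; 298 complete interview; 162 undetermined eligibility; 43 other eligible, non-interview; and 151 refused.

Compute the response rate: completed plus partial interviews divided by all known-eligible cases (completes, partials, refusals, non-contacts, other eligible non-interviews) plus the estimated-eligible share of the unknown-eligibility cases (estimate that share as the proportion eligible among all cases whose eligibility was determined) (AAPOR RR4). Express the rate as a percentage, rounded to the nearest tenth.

Num = 298 + 35 = 333
Known eligible = 298 + 35 + 151 + 202 + 43 = 729
e = 729 / (729 + 60) = 729 / 789 = 0.9240
Eligible share of unknowns = 0.9240 × 162 = 149.69
Denominator = 729 + 149.69 = 878.69
RR4 = 333 / 878.69 = 0.3790

37.9%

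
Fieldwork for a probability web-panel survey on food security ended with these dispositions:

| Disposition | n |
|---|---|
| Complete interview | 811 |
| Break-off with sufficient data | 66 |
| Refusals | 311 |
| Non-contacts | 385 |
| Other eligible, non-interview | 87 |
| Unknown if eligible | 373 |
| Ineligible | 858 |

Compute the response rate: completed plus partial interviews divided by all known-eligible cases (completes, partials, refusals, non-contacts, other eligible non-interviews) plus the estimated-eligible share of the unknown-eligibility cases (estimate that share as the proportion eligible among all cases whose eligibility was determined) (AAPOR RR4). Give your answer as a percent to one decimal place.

46.0%

Top: 811 + 66 = 877
Known eligible: 811 + 66 + 311 + 385 + 87 = 1660
e = 1660 / (1660 + 858) = 1660 / 2518 = 0.6593
Estimated eligible among unknowns: 0.6593 × 373 = 245.92
Denom: 1660 + 245.92 = 1905.92
RR4 = 877 / 1905.92 = 0.4601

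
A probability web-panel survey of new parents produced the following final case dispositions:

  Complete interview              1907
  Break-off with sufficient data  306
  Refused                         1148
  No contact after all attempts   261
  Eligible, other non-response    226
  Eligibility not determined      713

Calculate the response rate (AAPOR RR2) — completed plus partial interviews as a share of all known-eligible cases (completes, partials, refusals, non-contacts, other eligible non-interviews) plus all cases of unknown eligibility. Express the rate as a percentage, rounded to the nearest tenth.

48.5%

Numerator: 1907 + 306 = 2213
Denom: 1907 + 306 + 1148 + 261 + 226 + 713 = 4561
RR2 = 2213 / 4561 = 0.4852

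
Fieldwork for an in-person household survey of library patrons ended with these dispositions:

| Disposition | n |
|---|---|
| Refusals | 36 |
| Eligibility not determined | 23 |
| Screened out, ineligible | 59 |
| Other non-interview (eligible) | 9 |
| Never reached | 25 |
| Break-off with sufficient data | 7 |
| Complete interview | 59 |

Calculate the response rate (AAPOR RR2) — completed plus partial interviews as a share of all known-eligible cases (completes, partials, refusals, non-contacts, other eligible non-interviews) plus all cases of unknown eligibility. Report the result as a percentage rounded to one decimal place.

41.5%

Numerator = 59 + 7 = 66
Denom = 59 + 7 + 36 + 25 + 9 + 23 = 159
RR2 = 66 / 159 = 0.4151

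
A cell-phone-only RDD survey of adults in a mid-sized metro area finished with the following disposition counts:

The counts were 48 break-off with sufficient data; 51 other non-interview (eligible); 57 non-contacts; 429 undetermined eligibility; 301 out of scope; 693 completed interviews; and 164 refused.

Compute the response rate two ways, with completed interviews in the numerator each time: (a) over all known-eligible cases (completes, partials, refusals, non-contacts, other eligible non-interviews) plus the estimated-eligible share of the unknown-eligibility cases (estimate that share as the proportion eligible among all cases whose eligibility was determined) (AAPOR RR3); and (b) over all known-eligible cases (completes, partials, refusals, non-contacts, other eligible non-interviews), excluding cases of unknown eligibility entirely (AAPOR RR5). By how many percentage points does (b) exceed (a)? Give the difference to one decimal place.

Num = 693
Determined eligible = 693 + 48 + 164 + 57 + 51 = 1013
e = 1013 / (1013 + 301) = 1013 / 1314 = 0.7709
Eligible share of unknowns = 0.7709 × 429 = 330.72
Denom = 1013 + 330.72 = 1343.72
RR3 = 693 / 1343.72 = 0.5157
Denom = 693 + 48 + 164 + 57 + 51 = 1013
RR5 = 693 / 1013 = 0.6841
Difference = 68.41 − 51.57 = 16.84 percentage points

16.8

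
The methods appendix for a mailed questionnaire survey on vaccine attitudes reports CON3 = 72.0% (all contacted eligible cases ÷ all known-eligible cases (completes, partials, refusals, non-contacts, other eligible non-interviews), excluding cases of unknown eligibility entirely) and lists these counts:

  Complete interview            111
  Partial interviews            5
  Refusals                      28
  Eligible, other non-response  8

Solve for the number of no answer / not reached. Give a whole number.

59

Numerator = 111 + 5 + 28 + 8 = 152
CON3 = 152 / D = 0.720
D = 152 / 0.720 = 211.1
Other denominator terms total 152
no answer / not reached = 211.1 − 152 ≈ 59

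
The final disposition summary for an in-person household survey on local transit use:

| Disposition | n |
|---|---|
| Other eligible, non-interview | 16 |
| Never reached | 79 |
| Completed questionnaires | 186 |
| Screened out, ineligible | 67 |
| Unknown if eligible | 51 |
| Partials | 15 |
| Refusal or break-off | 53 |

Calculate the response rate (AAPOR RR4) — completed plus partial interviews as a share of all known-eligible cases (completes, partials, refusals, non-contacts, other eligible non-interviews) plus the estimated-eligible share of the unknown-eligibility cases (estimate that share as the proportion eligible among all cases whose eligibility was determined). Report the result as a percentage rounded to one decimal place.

51.3%

Numerator: 186 + 15 = 201
Determined eligible: 186 + 15 + 53 + 79 + 16 = 349
e = 349 / (349 + 67) = 349 / 416 = 0.8389
Eligible share of unknowns: 0.8389 × 51 = 42.78
Denominator: 349 + 42.78 = 391.78
RR4 = 201 / 391.78 = 0.5130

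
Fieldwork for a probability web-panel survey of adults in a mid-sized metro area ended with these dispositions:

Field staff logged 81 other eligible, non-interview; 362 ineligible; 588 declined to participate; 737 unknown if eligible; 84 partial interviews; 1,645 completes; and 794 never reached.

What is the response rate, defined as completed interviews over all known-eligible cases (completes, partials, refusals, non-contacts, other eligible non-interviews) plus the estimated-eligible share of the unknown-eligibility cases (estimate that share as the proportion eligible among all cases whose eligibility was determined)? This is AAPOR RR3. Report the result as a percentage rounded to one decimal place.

42.7%

Num → 1645
Determined eligible → 1645 + 84 + 588 + 794 + 81 = 3192
e = 3192 / (3192 + 362) = 3192 / 3554 = 0.8981
e × U → 0.8981 × 737 = 661.90
Denom → 3192 + 661.90 = 3853.90
RR3 = 1645 / 3853.90 = 0.4268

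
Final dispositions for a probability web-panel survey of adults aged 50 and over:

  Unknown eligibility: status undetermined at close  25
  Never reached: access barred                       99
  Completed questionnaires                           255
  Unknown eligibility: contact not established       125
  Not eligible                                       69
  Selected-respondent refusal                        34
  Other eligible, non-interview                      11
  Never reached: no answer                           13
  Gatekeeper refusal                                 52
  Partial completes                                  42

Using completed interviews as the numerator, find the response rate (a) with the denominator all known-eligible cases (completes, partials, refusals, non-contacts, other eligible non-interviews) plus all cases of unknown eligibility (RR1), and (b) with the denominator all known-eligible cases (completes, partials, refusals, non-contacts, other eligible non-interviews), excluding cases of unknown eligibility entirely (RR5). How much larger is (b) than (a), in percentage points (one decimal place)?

Refused = 52 + 34 = 86
No contact after all attempts = 13 + 99 = 112
Unknown if eligible = 125 + 25 = 150
Numerator = 255
Denom = 255 + 42 + 86 + 112 + 11 + 150 = 656
RR1 = 255 / 656 = 0.3887
Denom = 255 + 42 + 86 + 112 + 11 = 506
RR5 = 255 / 506 = 0.5040
Difference = 50.40 − 38.87 = 11.53 percentage points

11.5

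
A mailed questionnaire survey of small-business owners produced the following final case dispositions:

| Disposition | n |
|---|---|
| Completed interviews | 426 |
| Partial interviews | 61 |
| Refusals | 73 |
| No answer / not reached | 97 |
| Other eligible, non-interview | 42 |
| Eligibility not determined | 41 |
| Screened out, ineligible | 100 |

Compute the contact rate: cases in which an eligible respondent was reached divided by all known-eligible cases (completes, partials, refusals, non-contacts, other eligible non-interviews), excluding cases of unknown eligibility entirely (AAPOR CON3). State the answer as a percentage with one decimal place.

Numerator → 426 + 61 + 73 + 42 = 602
Base → 426 + 61 + 73 + 97 + 42 = 699
CON3 = 602 / 699 = 0.8612

86.1%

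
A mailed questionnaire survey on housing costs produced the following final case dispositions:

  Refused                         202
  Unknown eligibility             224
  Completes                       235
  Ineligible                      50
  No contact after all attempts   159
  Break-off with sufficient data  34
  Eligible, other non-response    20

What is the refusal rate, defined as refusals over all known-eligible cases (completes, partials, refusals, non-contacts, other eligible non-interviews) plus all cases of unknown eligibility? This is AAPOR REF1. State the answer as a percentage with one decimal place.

Top = 202
Base = 235 + 34 + 202 + 159 + 20 + 224 = 874
REF1 = 202 / 874 = 0.2311

23.1%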